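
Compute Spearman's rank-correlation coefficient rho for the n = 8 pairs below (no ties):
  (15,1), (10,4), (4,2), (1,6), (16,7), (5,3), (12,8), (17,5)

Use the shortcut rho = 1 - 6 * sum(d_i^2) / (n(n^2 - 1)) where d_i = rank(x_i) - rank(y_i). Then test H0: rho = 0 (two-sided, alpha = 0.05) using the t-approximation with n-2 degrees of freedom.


Step 1: Rank x and y separately (midranks; no ties here).
rank(x): 15->6, 10->4, 4->2, 1->1, 16->7, 5->3, 12->5, 17->8
rank(y): 1->1, 4->4, 2->2, 6->6, 7->7, 3->3, 8->8, 5->5
Step 2: d_i = R_x(i) - R_y(i); compute d_i^2.
  (6-1)^2=25, (4-4)^2=0, (2-2)^2=0, (1-6)^2=25, (7-7)^2=0, (3-3)^2=0, (5-8)^2=9, (8-5)^2=9
sum(d^2) = 68.
Step 3: rho = 1 - 6*68 / (8*(8^2 - 1)) = 1 - 408/504 = 0.190476.
Step 4: Under H0, t = rho * sqrt((n-2)/(1-rho^2)) = 0.4753 ~ t(6).
Step 5: Two-sided p-value from the t-distribution with 6 df = 0.651401.
Step 6: alpha = 0.05. fail to reject H0.

rho = 0.1905, p = 0.651401, fail to reject H0 at alpha = 0.05.


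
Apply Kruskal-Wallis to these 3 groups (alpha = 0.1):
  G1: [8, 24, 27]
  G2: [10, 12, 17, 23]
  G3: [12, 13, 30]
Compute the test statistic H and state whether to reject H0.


Step 1: Combine all N = 10 observations and assign midranks.
sorted (value, group, rank): (8,G1,1), (10,G2,2), (12,G2,3.5), (12,G3,3.5), (13,G3,5), (17,G2,6), (23,G2,7), (24,G1,8), (27,G1,9), (30,G3,10)
Step 2: Sum ranks within each group.
R_1 = 18 (n_1 = 3)
R_2 = 18.5 (n_2 = 4)
R_3 = 18.5 (n_3 = 3)
Step 3: H = 12/(N(N+1)) * sum(R_i^2/n_i) - 3(N+1)
     = 12/(10*11) * (18^2/3 + 18.5^2/4 + 18.5^2/3) - 3*11
     = 0.109091 * 307.646 - 33
     = 0.561364.
Step 4: Ties present; correction factor C = 1 - 6/(10^3 - 10) = 0.993939. Corrected H = 0.561364 / 0.993939 = 0.564787.
Step 5: Under H0, H ~ chi^2(2); p-value = 0.753977.
Step 6: alpha = 0.1. fail to reject H0.

H = 0.5648, df = 2, p = 0.753977, fail to reject H0.


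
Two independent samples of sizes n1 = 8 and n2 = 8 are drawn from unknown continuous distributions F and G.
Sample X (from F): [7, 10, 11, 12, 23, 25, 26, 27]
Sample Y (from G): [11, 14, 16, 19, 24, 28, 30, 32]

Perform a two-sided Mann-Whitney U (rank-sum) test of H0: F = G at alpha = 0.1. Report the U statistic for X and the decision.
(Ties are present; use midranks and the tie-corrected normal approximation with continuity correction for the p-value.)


Step 1: Combine and sort all 16 observations; assign midranks.
sorted (value, group): (7,X), (10,X), (11,X), (11,Y), (12,X), (14,Y), (16,Y), (19,Y), (23,X), (24,Y), (25,X), (26,X), (27,X), (28,Y), (30,Y), (32,Y)
ranks: 7->1, 10->2, 11->3.5, 11->3.5, 12->5, 14->6, 16->7, 19->8, 23->9, 24->10, 25->11, 26->12, 27->13, 28->14, 30->15, 32->16
Step 2: Rank sum for X: R1 = 1 + 2 + 3.5 + 5 + 9 + 11 + 12 + 13 = 56.5.
Step 3: U_X = R1 - n1(n1+1)/2 = 56.5 - 8*9/2 = 56.5 - 36 = 20.5.
       U_Y = n1*n2 - U_X = 64 - 20.5 = 43.5.
Step 4: Ties are present, so use the tie-corrected normal approximation (with continuity correction) for the p-value.
Step 5: p-value = 0.247648; compare to alpha = 0.1. fail to reject H0.

U_X = 20.5, p = 0.247648, fail to reject H0 at alpha = 0.1.


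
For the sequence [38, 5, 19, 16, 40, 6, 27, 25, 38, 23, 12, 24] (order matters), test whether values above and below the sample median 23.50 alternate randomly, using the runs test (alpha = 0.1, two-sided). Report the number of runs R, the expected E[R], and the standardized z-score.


Step 1: Compute median = 23.50; label A = above, B = below.
Labels in order: ABBBABAAABBA  (n_A = 6, n_B = 6)
Step 2: Count runs R = 7.
Step 3: Under H0 (random ordering), E[R] = 2*n_A*n_B/(n_A+n_B) + 1 = 2*6*6/12 + 1 = 7.0000.
        Var[R] = 2*n_A*n_B*(2*n_A*n_B - n_A - n_B) / ((n_A+n_B)^2 * (n_A+n_B-1)) = 4320/1584 = 2.7273.
        SD[R] = 1.6514.
Step 4: R = E[R], so z = 0 with no continuity correction.
Step 5: Two-sided p-value via normal approximation = 2*(1 - Phi(|z|)) = 1.000000.
Step 6: alpha = 0.1. fail to reject H0.

R = 7, z = 0.0000, p = 1.000000, fail to reject H0.


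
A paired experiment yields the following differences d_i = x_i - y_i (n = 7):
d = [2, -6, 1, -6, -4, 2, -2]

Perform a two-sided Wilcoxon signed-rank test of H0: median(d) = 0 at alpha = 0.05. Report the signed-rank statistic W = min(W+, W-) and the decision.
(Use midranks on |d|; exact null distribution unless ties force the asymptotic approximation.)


Step 1: Drop any zero differences (none here) and take |d_i|.
|d| = [2, 6, 1, 6, 4, 2, 2]
Step 2: Midrank |d_i| (ties get averaged ranks).
ranks: |2|->3, |6|->6.5, |1|->1, |6|->6.5, |4|->5, |2|->3, |2|->3
Step 3: Attach original signs; sum ranks with positive sign and with negative sign.
W+ = 3 + 1 + 3 = 7
W- = 6.5 + 6.5 + 5 + 3 = 21
(Check: W+ + W- = 28 should equal n(n+1)/2 = 28.)
Step 4: Test statistic W = min(W+, W-) = 7.
Step 5: Ties in |d|, so use the tie-corrected normal approximation.
        E[W] = n(n+1)/4 = 7*8/4 = 14.
        Tie groups: |d|=2 (t=3), |d|=6 (t=2); sum(t^3 - t) = 30.
        Var[W] = n(n+1)(2n+1)/24 - sum(t^3-t)/48 = 840/24 - 30/48 = 34.375.
        z = (W - E[W]) / sqrt(Var[W]) = (7 - 14) / 5.8630 = -1.1939.
        Two-sided p = 2*Phi(z) = 0.232508.
Step 6: alpha = 0.05. fail to reject H0.

W+ = 7, W- = 21, W = min = 7, p = 0.232508, fail to reject H0.


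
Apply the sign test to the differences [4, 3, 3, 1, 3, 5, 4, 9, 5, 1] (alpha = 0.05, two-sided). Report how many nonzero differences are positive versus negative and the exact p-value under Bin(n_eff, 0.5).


Step 1: Discard zero differences. Original n = 10; n_eff = number of nonzero differences = 10.
Nonzero differences (with sign): +4, +3, +3, +1, +3, +5, +4, +9, +5, +1
Step 2: Count signs: positive = 10, negative = 0.
Step 3: Under H0: P(positive) = 0.5, so the number of positives S ~ Bin(10, 0.5).
Step 4: Two-sided exact p-value = sum of Bin(10,0.5) probabilities at or below the observed probability = 0.001953.
Step 5: alpha = 0.05. reject H0.

n_eff = 10, pos = 10, neg = 0, p = 0.001953, reject H0.


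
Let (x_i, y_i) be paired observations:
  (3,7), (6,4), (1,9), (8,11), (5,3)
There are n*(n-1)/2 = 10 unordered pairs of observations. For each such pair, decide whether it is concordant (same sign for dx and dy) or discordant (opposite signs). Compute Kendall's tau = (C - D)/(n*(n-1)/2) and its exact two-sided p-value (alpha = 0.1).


Step 1: Enumerate the 10 unordered pairs (i,j) with i<j and classify each by sign(x_j-x_i) * sign(y_j-y_i).
  (1,2):dx=+3,dy=-3->D; (1,3):dx=-2,dy=+2->D; (1,4):dx=+5,dy=+4->C; (1,5):dx=+2,dy=-4->D
  (2,3):dx=-5,dy=+5->D; (2,4):dx=+2,dy=+7->C; (2,5):dx=-1,dy=-1->C; (3,4):dx=+7,dy=+2->C
  (3,5):dx=+4,dy=-6->D; (4,5):dx=-3,dy=-8->C
Step 2: C = 5, D = 5, total pairs = 10.
Step 3: tau = (C - D)/(n(n-1)/2) = (5 - 5)/10 = 0.000000.
Step 4: Exact two-sided p-value (enumerate n! = 120 permutations of y under H0): p = 1.000000.
Step 5: alpha = 0.1. fail to reject H0.

tau_b = 0.0000 (C=5, D=5), p = 1.000000, fail to reject H0.


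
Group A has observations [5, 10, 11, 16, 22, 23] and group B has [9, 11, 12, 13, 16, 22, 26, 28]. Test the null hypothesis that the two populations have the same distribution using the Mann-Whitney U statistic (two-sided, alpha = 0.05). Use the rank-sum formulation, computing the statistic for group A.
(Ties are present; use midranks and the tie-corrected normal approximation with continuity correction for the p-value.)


Step 1: Combine and sort all 14 observations; assign midranks.
sorted (value, group): (5,X), (9,Y), (10,X), (11,X), (11,Y), (12,Y), (13,Y), (16,X), (16,Y), (22,X), (22,Y), (23,X), (26,Y), (28,Y)
ranks: 5->1, 9->2, 10->3, 11->4.5, 11->4.5, 12->6, 13->7, 16->8.5, 16->8.5, 22->10.5, 22->10.5, 23->12, 26->13, 28->14
Step 2: Rank sum for X: R1 = 1 + 3 + 4.5 + 8.5 + 10.5 + 12 = 39.5.
Step 3: U_X = R1 - n1(n1+1)/2 = 39.5 - 6*7/2 = 39.5 - 21 = 18.5.
       U_Y = n1*n2 - U_X = 48 - 18.5 = 29.5.
Step 4: Ties are present, so use the tie-corrected normal approximation (with continuity correction) for the p-value.
Step 5: p-value = 0.517221; compare to alpha = 0.05. fail to reject H0.

U_X = 18.5, p = 0.517221, fail to reject H0 at alpha = 0.05.


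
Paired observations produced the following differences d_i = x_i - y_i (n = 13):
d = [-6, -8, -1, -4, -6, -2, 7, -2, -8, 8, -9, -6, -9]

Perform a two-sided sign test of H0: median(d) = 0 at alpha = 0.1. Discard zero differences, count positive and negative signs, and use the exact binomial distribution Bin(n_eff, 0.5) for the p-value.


Step 1: Discard zero differences. Original n = 13; n_eff = number of nonzero differences = 13.
Nonzero differences (with sign): -6, -8, -1, -4, -6, -2, +7, -2, -8, +8, -9, -6, -9
Step 2: Count signs: positive = 2, negative = 11.
Step 3: Under H0: P(positive) = 0.5, so the number of positives S ~ Bin(13, 0.5).
Step 4: Two-sided exact p-value = sum of Bin(13,0.5) probabilities at or below the observed probability = 0.022461.
Step 5: alpha = 0.1. reject H0.

n_eff = 13, pos = 2, neg = 11, p = 0.022461, reject H0.


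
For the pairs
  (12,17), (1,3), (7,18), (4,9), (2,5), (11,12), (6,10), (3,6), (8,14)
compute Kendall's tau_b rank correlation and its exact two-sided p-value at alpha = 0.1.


Step 1: Enumerate the 36 unordered pairs (i,j) with i<j and classify each by sign(x_j-x_i) * sign(y_j-y_i).
  (1,2):dx=-11,dy=-14->C; (1,3):dx=-5,dy=+1->D; (1,4):dx=-8,dy=-8->C; (1,5):dx=-10,dy=-12->C
  (1,6):dx=-1,dy=-5->C; (1,7):dx=-6,dy=-7->C; (1,8):dx=-9,dy=-11->C; (1,9):dx=-4,dy=-3->C
  (2,3):dx=+6,dy=+15->C; (2,4):dx=+3,dy=+6->C; (2,5):dx=+1,dy=+2->C; (2,6):dx=+10,dy=+9->C
  (2,7):dx=+5,dy=+7->C; (2,8):dx=+2,dy=+3->C; (2,9):dx=+7,dy=+11->C; (3,4):dx=-3,dy=-9->C
  (3,5):dx=-5,dy=-13->C; (3,6):dx=+4,dy=-6->D; (3,7):dx=-1,dy=-8->C; (3,8):dx=-4,dy=-12->C
  (3,9):dx=+1,dy=-4->D; (4,5):dx=-2,dy=-4->C; (4,6):dx=+7,dy=+3->C; (4,7):dx=+2,dy=+1->C
  (4,8):dx=-1,dy=-3->C; (4,9):dx=+4,dy=+5->C; (5,6):dx=+9,dy=+7->C; (5,7):dx=+4,dy=+5->C
  (5,8):dx=+1,dy=+1->C; (5,9):dx=+6,dy=+9->C; (6,7):dx=-5,dy=-2->C; (6,8):dx=-8,dy=-6->C
  (6,9):dx=-3,dy=+2->D; (7,8):dx=-3,dy=-4->C; (7,9):dx=+2,dy=+4->C; (8,9):dx=+5,dy=+8->C
Step 2: C = 32, D = 4, total pairs = 36.
Step 3: tau = (C - D)/(n(n-1)/2) = (32 - 4)/36 = 0.777778.
Step 4: Exact two-sided p-value (enumerate n! = 362880 permutations of y under H0): p = 0.002425.
Step 5: alpha = 0.1. reject H0.

tau_b = 0.7778 (C=32, D=4), p = 0.002425, reject H0.


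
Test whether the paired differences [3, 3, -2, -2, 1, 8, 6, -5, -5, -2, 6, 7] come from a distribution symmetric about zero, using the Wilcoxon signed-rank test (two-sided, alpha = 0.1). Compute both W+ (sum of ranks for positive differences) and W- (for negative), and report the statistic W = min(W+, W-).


Step 1: Drop any zero differences (none here) and take |d_i|.
|d| = [3, 3, 2, 2, 1, 8, 6, 5, 5, 2, 6, 7]
Step 2: Midrank |d_i| (ties get averaged ranks).
ranks: |3|->5.5, |3|->5.5, |2|->3, |2|->3, |1|->1, |8|->12, |6|->9.5, |5|->7.5, |5|->7.5, |2|->3, |6|->9.5, |7|->11
Step 3: Attach original signs; sum ranks with positive sign and with negative sign.
W+ = 5.5 + 5.5 + 1 + 12 + 9.5 + 9.5 + 11 = 54
W- = 3 + 3 + 7.5 + 7.5 + 3 = 24
(Check: W+ + W- = 78 should equal n(n+1)/2 = 78.)
Step 4: Test statistic W = min(W+, W-) = 24.
Step 5: Ties in |d|, so use the tie-corrected normal approximation.
        E[W] = n(n+1)/4 = 12*13/4 = 39.
        Tie groups: |d|=2 (t=3), |d|=3 (t=2), |d|=5 (t=2), |d|=6 (t=2); sum(t^3 - t) = 42.
        Var[W] = n(n+1)(2n+1)/24 - sum(t^3-t)/48 = 3900/24 - 42/48 = 161.625.
        z = (W - E[W]) / sqrt(Var[W]) = (24 - 39) / 12.7132 = -1.1799.
        Two-sided p = 2*Phi(z) = 0.238049.
Step 6: alpha = 0.1. fail to reject H0.

W+ = 54, W- = 24, W = min = 24, p = 0.238049, fail to reject H0.


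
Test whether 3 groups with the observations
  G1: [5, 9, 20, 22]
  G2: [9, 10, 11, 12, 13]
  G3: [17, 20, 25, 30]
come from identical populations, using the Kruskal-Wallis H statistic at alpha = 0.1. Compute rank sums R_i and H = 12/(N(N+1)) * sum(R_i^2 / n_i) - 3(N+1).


Step 1: Combine all N = 13 observations and assign midranks.
sorted (value, group, rank): (5,G1,1), (9,G1,2.5), (9,G2,2.5), (10,G2,4), (11,G2,5), (12,G2,6), (13,G2,7), (17,G3,8), (20,G1,9.5), (20,G3,9.5), (22,G1,11), (25,G3,12), (30,G3,13)
Step 2: Sum ranks within each group.
R_1 = 24 (n_1 = 4)
R_2 = 24.5 (n_2 = 5)
R_3 = 42.5 (n_3 = 4)
Step 3: H = 12/(N(N+1)) * sum(R_i^2/n_i) - 3(N+1)
     = 12/(13*14) * (24^2/4 + 24.5^2/5 + 42.5^2/4) - 3*14
     = 0.065934 * 715.612 - 42
     = 5.183242.
Step 4: Ties present; correction factor C = 1 - 12/(13^3 - 13) = 0.994505. Corrected H = 5.183242 / 0.994505 = 5.211878.
Step 5: Under H0, H ~ chi^2(2); p-value = 0.073834.
Step 6: alpha = 0.1. reject H0.

H = 5.2119, df = 2, p = 0.073834, reject H0.


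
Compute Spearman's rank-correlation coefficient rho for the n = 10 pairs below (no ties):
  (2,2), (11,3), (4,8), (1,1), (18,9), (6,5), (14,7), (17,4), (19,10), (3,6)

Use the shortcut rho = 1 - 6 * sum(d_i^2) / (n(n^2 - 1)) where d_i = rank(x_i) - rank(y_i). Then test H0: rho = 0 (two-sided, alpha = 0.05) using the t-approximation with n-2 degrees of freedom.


Step 1: Rank x and y separately (midranks; no ties here).
rank(x): 2->2, 11->6, 4->4, 1->1, 18->9, 6->5, 14->7, 17->8, 19->10, 3->3
rank(y): 2->2, 3->3, 8->8, 1->1, 9->9, 5->5, 7->7, 4->4, 10->10, 6->6
Step 2: d_i = R_x(i) - R_y(i); compute d_i^2.
  (2-2)^2=0, (6-3)^2=9, (4-8)^2=16, (1-1)^2=0, (9-9)^2=0, (5-5)^2=0, (7-7)^2=0, (8-4)^2=16, (10-10)^2=0, (3-6)^2=9
sum(d^2) = 50.
Step 3: rho = 1 - 6*50 / (10*(10^2 - 1)) = 1 - 300/990 = 0.696970.
Step 4: Under H0, t = rho * sqrt((n-2)/(1-rho^2)) = 2.7490 ~ t(8).
Step 5: Two-sided p-value from the t-distribution with 8 df = 0.025097.
Step 6: alpha = 0.05. reject H0.

rho = 0.6970, p = 0.025097, reject H0 at alpha = 0.05.


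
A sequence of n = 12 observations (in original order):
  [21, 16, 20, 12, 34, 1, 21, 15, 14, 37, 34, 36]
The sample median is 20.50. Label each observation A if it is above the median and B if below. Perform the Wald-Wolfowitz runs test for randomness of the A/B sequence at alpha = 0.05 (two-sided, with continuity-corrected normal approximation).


Step 1: Compute median = 20.50; label A = above, B = below.
Labels in order: ABBBABABBAAA  (n_A = 6, n_B = 6)
Step 2: Count runs R = 7.
Step 3: Under H0 (random ordering), E[R] = 2*n_A*n_B/(n_A+n_B) + 1 = 2*6*6/12 + 1 = 7.0000.
        Var[R] = 2*n_A*n_B*(2*n_A*n_B - n_A - n_B) / ((n_A+n_B)^2 * (n_A+n_B-1)) = 4320/1584 = 2.7273.
        SD[R] = 1.6514.
Step 4: R = E[R], so z = 0 with no continuity correction.
Step 5: Two-sided p-value via normal approximation = 2*(1 - Phi(|z|)) = 1.000000.
Step 6: alpha = 0.05. fail to reject H0.

R = 7, z = 0.0000, p = 1.000000, fail to reject H0.


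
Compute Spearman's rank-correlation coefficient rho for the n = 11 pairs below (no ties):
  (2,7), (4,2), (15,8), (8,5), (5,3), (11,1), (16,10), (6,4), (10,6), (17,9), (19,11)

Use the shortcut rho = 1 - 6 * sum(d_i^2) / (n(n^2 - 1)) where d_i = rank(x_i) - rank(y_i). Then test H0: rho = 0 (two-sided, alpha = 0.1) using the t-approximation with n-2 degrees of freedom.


Step 1: Rank x and y separately (midranks; no ties here).
rank(x): 2->1, 4->2, 15->8, 8->5, 5->3, 11->7, 16->9, 6->4, 10->6, 17->10, 19->11
rank(y): 7->7, 2->2, 8->8, 5->5, 3->3, 1->1, 10->10, 4->4, 6->6, 9->9, 11->11
Step 2: d_i = R_x(i) - R_y(i); compute d_i^2.
  (1-7)^2=36, (2-2)^2=0, (8-8)^2=0, (5-5)^2=0, (3-3)^2=0, (7-1)^2=36, (9-10)^2=1, (4-4)^2=0, (6-6)^2=0, (10-9)^2=1, (11-11)^2=0
sum(d^2) = 74.
Step 3: rho = 1 - 6*74 / (11*(11^2 - 1)) = 1 - 444/1320 = 0.663636.
Step 4: Under H0, t = rho * sqrt((n-2)/(1-rho^2)) = 2.6614 ~ t(9).
Step 5: Two-sided p-value from the t-distribution with 9 df = 0.025984.
Step 6: alpha = 0.1. reject H0.

rho = 0.6636, p = 0.025984, reject H0 at alpha = 0.1.


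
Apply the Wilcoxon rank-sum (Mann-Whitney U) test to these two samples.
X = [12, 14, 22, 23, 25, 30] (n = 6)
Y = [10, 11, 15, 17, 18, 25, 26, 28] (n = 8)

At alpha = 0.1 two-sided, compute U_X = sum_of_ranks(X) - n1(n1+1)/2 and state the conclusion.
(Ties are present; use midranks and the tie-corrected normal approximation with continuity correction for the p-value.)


Step 1: Combine and sort all 14 observations; assign midranks.
sorted (value, group): (10,Y), (11,Y), (12,X), (14,X), (15,Y), (17,Y), (18,Y), (22,X), (23,X), (25,X), (25,Y), (26,Y), (28,Y), (30,X)
ranks: 10->1, 11->2, 12->3, 14->4, 15->5, 17->6, 18->7, 22->8, 23->9, 25->10.5, 25->10.5, 26->12, 28->13, 30->14
Step 2: Rank sum for X: R1 = 3 + 4 + 8 + 9 + 10.5 + 14 = 48.5.
Step 3: U_X = R1 - n1(n1+1)/2 = 48.5 - 6*7/2 = 48.5 - 21 = 27.5.
       U_Y = n1*n2 - U_X = 48 - 27.5 = 20.5.
Step 4: Ties are present, so use the tie-corrected normal approximation (with continuity correction) for the p-value.
Step 5: p-value = 0.698220; compare to alpha = 0.1. fail to reject H0.

U_X = 27.5, p = 0.698220, fail to reject H0 at alpha = 0.1.


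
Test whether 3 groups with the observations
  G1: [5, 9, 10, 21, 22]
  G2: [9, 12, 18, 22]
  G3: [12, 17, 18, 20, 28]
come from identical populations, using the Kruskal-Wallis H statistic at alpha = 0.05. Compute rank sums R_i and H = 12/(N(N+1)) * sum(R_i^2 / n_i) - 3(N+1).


Step 1: Combine all N = 14 observations and assign midranks.
sorted (value, group, rank): (5,G1,1), (9,G1,2.5), (9,G2,2.5), (10,G1,4), (12,G2,5.5), (12,G3,5.5), (17,G3,7), (18,G2,8.5), (18,G3,8.5), (20,G3,10), (21,G1,11), (22,G1,12.5), (22,G2,12.5), (28,G3,14)
Step 2: Sum ranks within each group.
R_1 = 31 (n_1 = 5)
R_2 = 29 (n_2 = 4)
R_3 = 45 (n_3 = 5)
Step 3: H = 12/(N(N+1)) * sum(R_i^2/n_i) - 3(N+1)
     = 12/(14*15) * (31^2/5 + 29^2/4 + 45^2/5) - 3*15
     = 0.057143 * 807.45 - 45
     = 1.140000.
Step 4: Ties present; correction factor C = 1 - 24/(14^3 - 14) = 0.991209. Corrected H = 1.140000 / 0.991209 = 1.150111.
Step 5: Under H0, H ~ chi^2(2); p-value = 0.562674.
Step 6: alpha = 0.05. fail to reject H0.

H = 1.1501, df = 2, p = 0.562674, fail to reject H0.


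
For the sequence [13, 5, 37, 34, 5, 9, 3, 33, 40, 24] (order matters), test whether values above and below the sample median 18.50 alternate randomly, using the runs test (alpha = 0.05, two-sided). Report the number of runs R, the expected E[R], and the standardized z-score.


Step 1: Compute median = 18.50; label A = above, B = below.
Labels in order: BBAABBBAAA  (n_A = 5, n_B = 5)
Step 2: Count runs R = 4.
Step 3: Under H0 (random ordering), E[R] = 2*n_A*n_B/(n_A+n_B) + 1 = 2*5*5/10 + 1 = 6.0000.
        Var[R] = 2*n_A*n_B*(2*n_A*n_B - n_A - n_B) / ((n_A+n_B)^2 * (n_A+n_B-1)) = 2000/900 = 2.2222.
        SD[R] = 1.4907.
Step 4: Continuity-corrected z = (R + 0.5 - E[R]) / SD[R] = (4 + 0.5 - 6.0000) / 1.4907 = -1.0062.
Step 5: Two-sided p-value via normal approximation = 2*(1 - Phi(|z|)) = 0.314305.
Step 6: alpha = 0.05. fail to reject H0.

R = 4, z = -1.0062, p = 0.314305, fail to reject H0.


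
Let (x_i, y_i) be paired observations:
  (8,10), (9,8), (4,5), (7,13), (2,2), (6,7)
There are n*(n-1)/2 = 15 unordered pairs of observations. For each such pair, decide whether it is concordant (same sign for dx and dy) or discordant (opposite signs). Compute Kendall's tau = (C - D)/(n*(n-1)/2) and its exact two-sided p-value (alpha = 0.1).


Step 1: Enumerate the 15 unordered pairs (i,j) with i<j and classify each by sign(x_j-x_i) * sign(y_j-y_i).
  (1,2):dx=+1,dy=-2->D; (1,3):dx=-4,dy=-5->C; (1,4):dx=-1,dy=+3->D; (1,5):dx=-6,dy=-8->C
  (1,6):dx=-2,dy=-3->C; (2,3):dx=-5,dy=-3->C; (2,4):dx=-2,dy=+5->D; (2,5):dx=-7,dy=-6->C
  (2,6):dx=-3,dy=-1->C; (3,4):dx=+3,dy=+8->C; (3,5):dx=-2,dy=-3->C; (3,6):dx=+2,dy=+2->C
  (4,5):dx=-5,dy=-11->C; (4,6):dx=-1,dy=-6->C; (5,6):dx=+4,dy=+5->C
Step 2: C = 12, D = 3, total pairs = 15.
Step 3: tau = (C - D)/(n(n-1)/2) = (12 - 3)/15 = 0.600000.
Step 4: Exact two-sided p-value (enumerate n! = 720 permutations of y under H0): p = 0.136111.
Step 5: alpha = 0.1. fail to reject H0.

tau_b = 0.6000 (C=12, D=3), p = 0.136111, fail to reject H0.


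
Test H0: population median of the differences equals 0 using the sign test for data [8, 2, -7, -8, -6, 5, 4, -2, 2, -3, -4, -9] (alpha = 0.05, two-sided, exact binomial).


Step 1: Discard zero differences. Original n = 12; n_eff = number of nonzero differences = 12.
Nonzero differences (with sign): +8, +2, -7, -8, -6, +5, +4, -2, +2, -3, -4, -9
Step 2: Count signs: positive = 5, negative = 7.
Step 3: Under H0: P(positive) = 0.5, so the number of positives S ~ Bin(12, 0.5).
Step 4: Two-sided exact p-value = sum of Bin(12,0.5) probabilities at or below the observed probability = 0.774414.
Step 5: alpha = 0.05. fail to reject H0.

n_eff = 12, pos = 5, neg = 7, p = 0.774414, fail to reject H0.


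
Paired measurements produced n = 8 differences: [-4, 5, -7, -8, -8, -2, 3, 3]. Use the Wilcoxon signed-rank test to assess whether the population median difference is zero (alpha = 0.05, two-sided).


Step 1: Drop any zero differences (none here) and take |d_i|.
|d| = [4, 5, 7, 8, 8, 2, 3, 3]
Step 2: Midrank |d_i| (ties get averaged ranks).
ranks: |4|->4, |5|->5, |7|->6, |8|->7.5, |8|->7.5, |2|->1, |3|->2.5, |3|->2.5
Step 3: Attach original signs; sum ranks with positive sign and with negative sign.
W+ = 5 + 2.5 + 2.5 = 10
W- = 4 + 6 + 7.5 + 7.5 + 1 = 26
(Check: W+ + W- = 36 should equal n(n+1)/2 = 36.)
Step 4: Test statistic W = min(W+, W-) = 10.
Step 5: Ties in |d|, so use the tie-corrected normal approximation.
        E[W] = n(n+1)/4 = 8*9/4 = 18.
        Tie groups: |d|=3 (t=2), |d|=8 (t=2); sum(t^3 - t) = 12.
        Var[W] = n(n+1)(2n+1)/24 - sum(t^3-t)/48 = 1224/24 - 12/48 = 50.75.
        z = (W - E[W]) / sqrt(Var[W]) = (10 - 18) / 7.1239 = -1.1230.
        Two-sided p = 2*Phi(z) = 0.261446.
Step 6: alpha = 0.05. fail to reject H0.

W+ = 10, W- = 26, W = min = 10, p = 0.261446, fail to reject H0.


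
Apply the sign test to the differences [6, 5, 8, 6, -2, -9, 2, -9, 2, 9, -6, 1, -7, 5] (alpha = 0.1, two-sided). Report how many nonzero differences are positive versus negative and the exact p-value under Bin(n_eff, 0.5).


Step 1: Discard zero differences. Original n = 14; n_eff = number of nonzero differences = 14.
Nonzero differences (with sign): +6, +5, +8, +6, -2, -9, +2, -9, +2, +9, -6, +1, -7, +5
Step 2: Count signs: positive = 9, negative = 5.
Step 3: Under H0: P(positive) = 0.5, so the number of positives S ~ Bin(14, 0.5).
Step 4: Two-sided exact p-value = sum of Bin(14,0.5) probabilities at or below the observed probability = 0.423950.
Step 5: alpha = 0.1. fail to reject H0.

n_eff = 14, pos = 9, neg = 5, p = 0.423950, fail to reject H0.


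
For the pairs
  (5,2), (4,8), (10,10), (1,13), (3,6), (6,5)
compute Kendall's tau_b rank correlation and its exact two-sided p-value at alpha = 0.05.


Step 1: Enumerate the 15 unordered pairs (i,j) with i<j and classify each by sign(x_j-x_i) * sign(y_j-y_i).
  (1,2):dx=-1,dy=+6->D; (1,3):dx=+5,dy=+8->C; (1,4):dx=-4,dy=+11->D; (1,5):dx=-2,dy=+4->D
  (1,6):dx=+1,dy=+3->C; (2,3):dx=+6,dy=+2->C; (2,4):dx=-3,dy=+5->D; (2,5):dx=-1,dy=-2->C
  (2,6):dx=+2,dy=-3->D; (3,4):dx=-9,dy=+3->D; (3,5):dx=-7,dy=-4->C; (3,6):dx=-4,dy=-5->C
  (4,5):dx=+2,dy=-7->D; (4,6):dx=+5,dy=-8->D; (5,6):dx=+3,dy=-1->D
Step 2: C = 6, D = 9, total pairs = 15.
Step 3: tau = (C - D)/(n(n-1)/2) = (6 - 9)/15 = -0.200000.
Step 4: Exact two-sided p-value (enumerate n! = 720 permutations of y under H0): p = 0.719444.
Step 5: alpha = 0.05. fail to reject H0.

tau_b = -0.2000 (C=6, D=9), p = 0.719444, fail to reject H0.


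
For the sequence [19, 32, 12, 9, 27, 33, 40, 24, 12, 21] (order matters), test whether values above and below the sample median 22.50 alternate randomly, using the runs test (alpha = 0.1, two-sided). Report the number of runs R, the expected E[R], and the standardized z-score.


Step 1: Compute median = 22.50; label A = above, B = below.
Labels in order: BABBAAAABB  (n_A = 5, n_B = 5)
Step 2: Count runs R = 5.
Step 3: Under H0 (random ordering), E[R] = 2*n_A*n_B/(n_A+n_B) + 1 = 2*5*5/10 + 1 = 6.0000.
        Var[R] = 2*n_A*n_B*(2*n_A*n_B - n_A - n_B) / ((n_A+n_B)^2 * (n_A+n_B-1)) = 2000/900 = 2.2222.
        SD[R] = 1.4907.
Step 4: Continuity-corrected z = (R + 0.5 - E[R]) / SD[R] = (5 + 0.5 - 6.0000) / 1.4907 = -0.3354.
Step 5: Two-sided p-value via normal approximation = 2*(1 - Phi(|z|)) = 0.737316.
Step 6: alpha = 0.1. fail to reject H0.

R = 5, z = -0.3354, p = 0.737316, fail to reject H0.


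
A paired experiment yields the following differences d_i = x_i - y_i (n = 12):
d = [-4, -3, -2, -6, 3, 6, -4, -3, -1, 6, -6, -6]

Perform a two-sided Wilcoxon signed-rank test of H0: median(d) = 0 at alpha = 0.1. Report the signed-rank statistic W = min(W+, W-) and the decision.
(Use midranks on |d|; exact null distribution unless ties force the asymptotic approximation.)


Step 1: Drop any zero differences (none here) and take |d_i|.
|d| = [4, 3, 2, 6, 3, 6, 4, 3, 1, 6, 6, 6]
Step 2: Midrank |d_i| (ties get averaged ranks).
ranks: |4|->6.5, |3|->4, |2|->2, |6|->10, |3|->4, |6|->10, |4|->6.5, |3|->4, |1|->1, |6|->10, |6|->10, |6|->10
Step 3: Attach original signs; sum ranks with positive sign and with negative sign.
W+ = 4 + 10 + 10 = 24
W- = 6.5 + 4 + 2 + 10 + 6.5 + 4 + 1 + 10 + 10 = 54
(Check: W+ + W- = 78 should equal n(n+1)/2 = 78.)
Step 4: Test statistic W = min(W+, W-) = 24.
Step 5: Ties in |d|, so use the tie-corrected normal approximation.
        E[W] = n(n+1)/4 = 12*13/4 = 39.
        Tie groups: |d|=3 (t=3), |d|=4 (t=2), |d|=6 (t=5); sum(t^3 - t) = 150.
        Var[W] = n(n+1)(2n+1)/24 - sum(t^3-t)/48 = 3900/24 - 150/48 = 159.375.
        z = (W - E[W]) / sqrt(Var[W]) = (24 - 39) / 12.6244 = -1.1882.
        Two-sided p = 2*Phi(z) = 0.234764.
Step 6: alpha = 0.1. fail to reject H0.

W+ = 24, W- = 54, W = min = 24, p = 0.234764, fail to reject H0.


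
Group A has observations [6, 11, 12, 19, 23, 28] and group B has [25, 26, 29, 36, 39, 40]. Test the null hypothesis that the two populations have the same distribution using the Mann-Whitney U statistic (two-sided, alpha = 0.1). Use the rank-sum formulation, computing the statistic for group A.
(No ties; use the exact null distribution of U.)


Step 1: Combine and sort all 12 observations; assign midranks.
sorted (value, group): (6,X), (11,X), (12,X), (19,X), (23,X), (25,Y), (26,Y), (28,X), (29,Y), (36,Y), (39,Y), (40,Y)
ranks: 6->1, 11->2, 12->3, 19->4, 23->5, 25->6, 26->7, 28->8, 29->9, 36->10, 39->11, 40->12
Step 2: Rank sum for X: R1 = 1 + 2 + 3 + 4 + 5 + 8 = 23.
Step 3: U_X = R1 - n1(n1+1)/2 = 23 - 6*7/2 = 23 - 21 = 2.
       U_Y = n1*n2 - U_X = 36 - 2 = 34.
Step 4: No ties, so the exact null distribution of U (based on enumerating the C(12,6) = 924 equally likely rank assignments) gives the two-sided p-value.
Step 5: p-value = 0.008658; compare to alpha = 0.1. reject H0.

U_X = 2, p = 0.008658, reject H0 at alpha = 0.1.


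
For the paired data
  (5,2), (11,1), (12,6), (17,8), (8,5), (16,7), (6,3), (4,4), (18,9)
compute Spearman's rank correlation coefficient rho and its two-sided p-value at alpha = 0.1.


Step 1: Rank x and y separately (midranks; no ties here).
rank(x): 5->2, 11->5, 12->6, 17->8, 8->4, 16->7, 6->3, 4->1, 18->9
rank(y): 2->2, 1->1, 6->6, 8->8, 5->5, 7->7, 3->3, 4->4, 9->9
Step 2: d_i = R_x(i) - R_y(i); compute d_i^2.
  (2-2)^2=0, (5-1)^2=16, (6-6)^2=0, (8-8)^2=0, (4-5)^2=1, (7-7)^2=0, (3-3)^2=0, (1-4)^2=9, (9-9)^2=0
sum(d^2) = 26.
Step 3: rho = 1 - 6*26 / (9*(9^2 - 1)) = 1 - 156/720 = 0.783333.
Step 4: Under H0, t = rho * sqrt((n-2)/(1-rho^2)) = 3.3341 ~ t(7).
Step 5: Two-sided p-value from the t-distribution with 7 df = 0.012520.
Step 6: alpha = 0.1. reject H0.

rho = 0.7833, p = 0.012520, reject H0 at alpha = 0.1.


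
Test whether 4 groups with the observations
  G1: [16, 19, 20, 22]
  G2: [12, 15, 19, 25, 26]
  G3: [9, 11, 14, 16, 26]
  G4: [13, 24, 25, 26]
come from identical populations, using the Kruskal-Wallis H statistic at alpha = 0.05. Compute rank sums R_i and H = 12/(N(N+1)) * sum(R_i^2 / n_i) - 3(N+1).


Step 1: Combine all N = 18 observations and assign midranks.
sorted (value, group, rank): (9,G3,1), (11,G3,2), (12,G2,3), (13,G4,4), (14,G3,5), (15,G2,6), (16,G1,7.5), (16,G3,7.5), (19,G1,9.5), (19,G2,9.5), (20,G1,11), (22,G1,12), (24,G4,13), (25,G2,14.5), (25,G4,14.5), (26,G2,17), (26,G3,17), (26,G4,17)
Step 2: Sum ranks within each group.
R_1 = 40 (n_1 = 4)
R_2 = 50 (n_2 = 5)
R_3 = 32.5 (n_3 = 5)
R_4 = 48.5 (n_4 = 4)
Step 3: H = 12/(N(N+1)) * sum(R_i^2/n_i) - 3(N+1)
     = 12/(18*19) * (40^2/4 + 50^2/5 + 32.5^2/5 + 48.5^2/4) - 3*19
     = 0.035088 * 1699.31 - 57
     = 2.625000.
Step 4: Ties present; correction factor C = 1 - 42/(18^3 - 18) = 0.992776. Corrected H = 2.625000 / 0.992776 = 2.644101.
Step 5: Under H0, H ~ chi^2(3); p-value = 0.449811.
Step 6: alpha = 0.05. fail to reject H0.

H = 2.6441, df = 3, p = 0.449811, fail to reject H0.


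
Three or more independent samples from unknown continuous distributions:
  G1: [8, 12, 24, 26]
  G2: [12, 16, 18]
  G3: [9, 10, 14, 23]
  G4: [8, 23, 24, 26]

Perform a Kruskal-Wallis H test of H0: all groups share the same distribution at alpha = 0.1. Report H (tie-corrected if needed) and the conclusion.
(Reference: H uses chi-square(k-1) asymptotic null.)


Step 1: Combine all N = 15 observations and assign midranks.
sorted (value, group, rank): (8,G1,1.5), (8,G4,1.5), (9,G3,3), (10,G3,4), (12,G1,5.5), (12,G2,5.5), (14,G3,7), (16,G2,8), (18,G2,9), (23,G3,10.5), (23,G4,10.5), (24,G1,12.5), (24,G4,12.5), (26,G1,14.5), (26,G4,14.5)
Step 2: Sum ranks within each group.
R_1 = 34 (n_1 = 4)
R_2 = 22.5 (n_2 = 3)
R_3 = 24.5 (n_3 = 4)
R_4 = 39 (n_4 = 4)
Step 3: H = 12/(N(N+1)) * sum(R_i^2/n_i) - 3(N+1)
     = 12/(15*16) * (34^2/4 + 22.5^2/3 + 24.5^2/4 + 39^2/4) - 3*16
     = 0.050000 * 988.062 - 48
     = 1.403125.
Step 4: Ties present; correction factor C = 1 - 30/(15^3 - 15) = 0.991071. Corrected H = 1.403125 / 0.991071 = 1.415766.
Step 5: Under H0, H ~ chi^2(3); p-value = 0.701843.
Step 6: alpha = 0.1. fail to reject H0.

H = 1.4158, df = 3, p = 0.701843, fail to reject H0.


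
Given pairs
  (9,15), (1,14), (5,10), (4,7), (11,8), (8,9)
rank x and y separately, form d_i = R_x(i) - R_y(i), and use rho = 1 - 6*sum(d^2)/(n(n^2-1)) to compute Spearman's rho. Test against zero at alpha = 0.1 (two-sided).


Step 1: Rank x and y separately (midranks; no ties here).
rank(x): 9->5, 1->1, 5->3, 4->2, 11->6, 8->4
rank(y): 15->6, 14->5, 10->4, 7->1, 8->2, 9->3
Step 2: d_i = R_x(i) - R_y(i); compute d_i^2.
  (5-6)^2=1, (1-5)^2=16, (3-4)^2=1, (2-1)^2=1, (6-2)^2=16, (4-3)^2=1
sum(d^2) = 36.
Step 3: rho = 1 - 6*36 / (6*(6^2 - 1)) = 1 - 216/210 = -0.028571.
Step 4: Under H0, t = rho * sqrt((n-2)/(1-rho^2)) = -0.0572 ~ t(4).
Step 5: Two-sided p-value from the t-distribution with 4 df = 0.957155.
Step 6: alpha = 0.1. fail to reject H0.

rho = -0.0286, p = 0.957155, fail to reject H0 at alpha = 0.1.


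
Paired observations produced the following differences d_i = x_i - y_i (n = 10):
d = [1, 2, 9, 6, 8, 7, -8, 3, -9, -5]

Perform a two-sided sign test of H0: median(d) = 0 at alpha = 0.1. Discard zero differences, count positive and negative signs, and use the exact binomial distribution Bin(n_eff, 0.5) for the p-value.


Step 1: Discard zero differences. Original n = 10; n_eff = number of nonzero differences = 10.
Nonzero differences (with sign): +1, +2, +9, +6, +8, +7, -8, +3, -9, -5
Step 2: Count signs: positive = 7, negative = 3.
Step 3: Under H0: P(positive) = 0.5, so the number of positives S ~ Bin(10, 0.5).
Step 4: Two-sided exact p-value = sum of Bin(10,0.5) probabilities at or below the observed probability = 0.343750.
Step 5: alpha = 0.1. fail to reject H0.

n_eff = 10, pos = 7, neg = 3, p = 0.343750, fail to reject H0.


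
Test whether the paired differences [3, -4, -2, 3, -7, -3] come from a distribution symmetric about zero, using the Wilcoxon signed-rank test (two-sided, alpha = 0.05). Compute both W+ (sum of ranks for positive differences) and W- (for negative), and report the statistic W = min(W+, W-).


Step 1: Drop any zero differences (none here) and take |d_i|.
|d| = [3, 4, 2, 3, 7, 3]
Step 2: Midrank |d_i| (ties get averaged ranks).
ranks: |3|->3, |4|->5, |2|->1, |3|->3, |7|->6, |3|->3
Step 3: Attach original signs; sum ranks with positive sign and with negative sign.
W+ = 3 + 3 = 6
W- = 5 + 1 + 6 + 3 = 15
(Check: W+ + W- = 21 should equal n(n+1)/2 = 21.)
Step 4: Test statistic W = min(W+, W-) = 6.
Step 5: Ties in |d|, so use the tie-corrected normal approximation.
        E[W] = n(n+1)/4 = 6*7/4 = 10.5.
        Tie groups: |d|=3 (t=3); sum(t^3 - t) = 24.
        Var[W] = n(n+1)(2n+1)/24 - sum(t^3-t)/48 = 546/24 - 24/48 = 22.25.
        z = (W - E[W]) / sqrt(Var[W]) = (6 - 10.5) / 4.7170 = -0.9540.
        Two-sided p = 2*Phi(z) = 0.340085.
Step 6: alpha = 0.05. fail to reject H0.

W+ = 6, W- = 15, W = min = 6, p = 0.340085, fail to reject H0.


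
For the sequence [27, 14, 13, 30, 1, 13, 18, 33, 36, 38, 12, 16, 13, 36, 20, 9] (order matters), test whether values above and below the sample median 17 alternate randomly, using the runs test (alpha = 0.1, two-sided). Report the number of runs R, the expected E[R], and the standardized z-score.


Step 1: Compute median = 17; label A = above, B = below.
Labels in order: ABBABBAAAABBBAAB  (n_A = 8, n_B = 8)
Step 2: Count runs R = 8.
Step 3: Under H0 (random ordering), E[R] = 2*n_A*n_B/(n_A+n_B) + 1 = 2*8*8/16 + 1 = 9.0000.
        Var[R] = 2*n_A*n_B*(2*n_A*n_B - n_A - n_B) / ((n_A+n_B)^2 * (n_A+n_B-1)) = 14336/3840 = 3.7333.
        SD[R] = 1.9322.
Step 4: Continuity-corrected z = (R + 0.5 - E[R]) / SD[R] = (8 + 0.5 - 9.0000) / 1.9322 = -0.2588.
Step 5: Two-sided p-value via normal approximation = 2*(1 - Phi(|z|)) = 0.795809.
Step 6: alpha = 0.1. fail to reject H0.

R = 8, z = -0.2588, p = 0.795809, fail to reject H0.


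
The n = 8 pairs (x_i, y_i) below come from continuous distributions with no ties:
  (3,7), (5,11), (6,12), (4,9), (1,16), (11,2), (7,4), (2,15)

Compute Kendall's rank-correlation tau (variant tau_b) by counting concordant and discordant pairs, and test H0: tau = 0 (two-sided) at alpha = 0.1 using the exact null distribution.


Step 1: Enumerate the 28 unordered pairs (i,j) with i<j and classify each by sign(x_j-x_i) * sign(y_j-y_i).
  (1,2):dx=+2,dy=+4->C; (1,3):dx=+3,dy=+5->C; (1,4):dx=+1,dy=+2->C; (1,5):dx=-2,dy=+9->D
  (1,6):dx=+8,dy=-5->D; (1,7):dx=+4,dy=-3->D; (1,8):dx=-1,dy=+8->D; (2,3):dx=+1,dy=+1->C
  (2,4):dx=-1,dy=-2->C; (2,5):dx=-4,dy=+5->D; (2,6):dx=+6,dy=-9->D; (2,7):dx=+2,dy=-7->D
  (2,8):dx=-3,dy=+4->D; (3,4):dx=-2,dy=-3->C; (3,5):dx=-5,dy=+4->D; (3,6):dx=+5,dy=-10->D
  (3,7):dx=+1,dy=-8->D; (3,8):dx=-4,dy=+3->D; (4,5):dx=-3,dy=+7->D; (4,6):dx=+7,dy=-7->D
  (4,7):dx=+3,dy=-5->D; (4,8):dx=-2,dy=+6->D; (5,6):dx=+10,dy=-14->D; (5,7):dx=+6,dy=-12->D
  (5,8):dx=+1,dy=-1->D; (6,7):dx=-4,dy=+2->D; (6,8):dx=-9,dy=+13->D; (7,8):dx=-5,dy=+11->D
Step 2: C = 6, D = 22, total pairs = 28.
Step 3: tau = (C - D)/(n(n-1)/2) = (6 - 22)/28 = -0.571429.
Step 4: Exact two-sided p-value (enumerate n! = 40320 permutations of y under H0): p = 0.061012.
Step 5: alpha = 0.1. reject H0.

tau_b = -0.5714 (C=6, D=22), p = 0.061012, reject H0.


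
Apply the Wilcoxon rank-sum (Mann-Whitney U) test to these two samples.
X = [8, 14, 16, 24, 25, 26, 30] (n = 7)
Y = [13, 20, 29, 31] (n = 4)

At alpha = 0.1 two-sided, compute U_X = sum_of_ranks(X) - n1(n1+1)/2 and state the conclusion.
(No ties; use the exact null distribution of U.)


Step 1: Combine and sort all 11 observations; assign midranks.
sorted (value, group): (8,X), (13,Y), (14,X), (16,X), (20,Y), (24,X), (25,X), (26,X), (29,Y), (30,X), (31,Y)
ranks: 8->1, 13->2, 14->3, 16->4, 20->5, 24->6, 25->7, 26->8, 29->9, 30->10, 31->11
Step 2: Rank sum for X: R1 = 1 + 3 + 4 + 6 + 7 + 8 + 10 = 39.
Step 3: U_X = R1 - n1(n1+1)/2 = 39 - 7*8/2 = 39 - 28 = 11.
       U_Y = n1*n2 - U_X = 28 - 11 = 17.
Step 4: No ties, so the exact null distribution of U (based on enumerating the C(11,7) = 330 equally likely rank assignments) gives the two-sided p-value.
Step 5: p-value = 0.648485; compare to alpha = 0.1. fail to reject H0.

U_X = 11, p = 0.648485, fail to reject H0 at alpha = 0.1.


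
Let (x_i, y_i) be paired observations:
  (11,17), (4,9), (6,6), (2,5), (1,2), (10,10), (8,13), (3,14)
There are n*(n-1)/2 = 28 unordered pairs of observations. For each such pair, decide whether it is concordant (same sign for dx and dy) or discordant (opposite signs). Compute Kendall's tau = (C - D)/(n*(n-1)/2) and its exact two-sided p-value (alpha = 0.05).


Step 1: Enumerate the 28 unordered pairs (i,j) with i<j and classify each by sign(x_j-x_i) * sign(y_j-y_i).
  (1,2):dx=-7,dy=-8->C; (1,3):dx=-5,dy=-11->C; (1,4):dx=-9,dy=-12->C; (1,5):dx=-10,dy=-15->C
  (1,6):dx=-1,dy=-7->C; (1,7):dx=-3,dy=-4->C; (1,8):dx=-8,dy=-3->C; (2,3):dx=+2,dy=-3->D
  (2,4):dx=-2,dy=-4->C; (2,5):dx=-3,dy=-7->C; (2,6):dx=+6,dy=+1->C; (2,7):dx=+4,dy=+4->C
  (2,8):dx=-1,dy=+5->D; (3,4):dx=-4,dy=-1->C; (3,5):dx=-5,dy=-4->C; (3,6):dx=+4,dy=+4->C
  (3,7):dx=+2,dy=+7->C; (3,8):dx=-3,dy=+8->D; (4,5):dx=-1,dy=-3->C; (4,6):dx=+8,dy=+5->C
  (4,7):dx=+6,dy=+8->C; (4,8):dx=+1,dy=+9->C; (5,6):dx=+9,dy=+8->C; (5,7):dx=+7,dy=+11->C
  (5,8):dx=+2,dy=+12->C; (6,7):dx=-2,dy=+3->D; (6,8):dx=-7,dy=+4->D; (7,8):dx=-5,dy=+1->D
Step 2: C = 22, D = 6, total pairs = 28.
Step 3: tau = (C - D)/(n(n-1)/2) = (22 - 6)/28 = 0.571429.
Step 4: Exact two-sided p-value (enumerate n! = 40320 permutations of y under H0): p = 0.061012.
Step 5: alpha = 0.05. fail to reject H0.

tau_b = 0.5714 (C=22, D=6), p = 0.061012, fail to reject H0.


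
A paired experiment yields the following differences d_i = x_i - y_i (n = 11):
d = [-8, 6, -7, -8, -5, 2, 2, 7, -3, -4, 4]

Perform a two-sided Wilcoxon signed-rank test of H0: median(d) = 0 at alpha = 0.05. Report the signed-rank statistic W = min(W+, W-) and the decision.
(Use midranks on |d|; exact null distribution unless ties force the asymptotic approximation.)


Step 1: Drop any zero differences (none here) and take |d_i|.
|d| = [8, 6, 7, 8, 5, 2, 2, 7, 3, 4, 4]
Step 2: Midrank |d_i| (ties get averaged ranks).
ranks: |8|->10.5, |6|->7, |7|->8.5, |8|->10.5, |5|->6, |2|->1.5, |2|->1.5, |7|->8.5, |3|->3, |4|->4.5, |4|->4.5
Step 3: Attach original signs; sum ranks with positive sign and with negative sign.
W+ = 7 + 1.5 + 1.5 + 8.5 + 4.5 = 23
W- = 10.5 + 8.5 + 10.5 + 6 + 3 + 4.5 = 43
(Check: W+ + W- = 66 should equal n(n+1)/2 = 66.)
Step 4: Test statistic W = min(W+, W-) = 23.
Step 5: Ties in |d|, so use the tie-corrected normal approximation.
        E[W] = n(n+1)/4 = 11*12/4 = 33.
        Tie groups: |d|=2 (t=2), |d|=4 (t=2), |d|=7 (t=2), |d|=8 (t=2); sum(t^3 - t) = 24.
        Var[W] = n(n+1)(2n+1)/24 - sum(t^3-t)/48 = 3036/24 - 24/48 = 126.
        z = (W - E[W]) / sqrt(Var[W]) = (23 - 33) / 11.2250 = -0.8909.
        Two-sided p = 2*Phi(z) = 0.372998.
Step 6: alpha = 0.05. fail to reject H0.

W+ = 23, W- = 43, W = min = 23, p = 0.372998, fail to reject H0.


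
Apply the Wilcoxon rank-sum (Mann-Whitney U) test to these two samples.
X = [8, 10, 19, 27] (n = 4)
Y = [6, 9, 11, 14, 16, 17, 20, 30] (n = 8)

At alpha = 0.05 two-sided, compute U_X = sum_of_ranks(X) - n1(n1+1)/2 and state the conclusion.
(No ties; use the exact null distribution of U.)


Step 1: Combine and sort all 12 observations; assign midranks.
sorted (value, group): (6,Y), (8,X), (9,Y), (10,X), (11,Y), (14,Y), (16,Y), (17,Y), (19,X), (20,Y), (27,X), (30,Y)
ranks: 6->1, 8->2, 9->3, 10->4, 11->5, 14->6, 16->7, 17->8, 19->9, 20->10, 27->11, 30->12
Step 2: Rank sum for X: R1 = 2 + 4 + 9 + 11 = 26.
Step 3: U_X = R1 - n1(n1+1)/2 = 26 - 4*5/2 = 26 - 10 = 16.
       U_Y = n1*n2 - U_X = 32 - 16 = 16.
Step 4: No ties, so the exact null distribution of U (based on enumerating the C(12,4) = 495 equally likely rank assignments) gives the two-sided p-value.
Step 5: p-value = 1.000000; compare to alpha = 0.05. fail to reject H0.

U_X = 16, p = 1.000000, fail to reject H0 at alpha = 0.05.


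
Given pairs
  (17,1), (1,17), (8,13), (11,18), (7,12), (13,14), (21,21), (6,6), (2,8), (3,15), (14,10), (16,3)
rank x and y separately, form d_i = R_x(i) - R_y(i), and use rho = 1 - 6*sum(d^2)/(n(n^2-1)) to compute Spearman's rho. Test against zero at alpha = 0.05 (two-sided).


Step 1: Rank x and y separately (midranks; no ties here).
rank(x): 17->11, 1->1, 8->6, 11->7, 7->5, 13->8, 21->12, 6->4, 2->2, 3->3, 14->9, 16->10
rank(y): 1->1, 17->10, 13->7, 18->11, 12->6, 14->8, 21->12, 6->3, 8->4, 15->9, 10->5, 3->2
Step 2: d_i = R_x(i) - R_y(i); compute d_i^2.
  (11-1)^2=100, (1-10)^2=81, (6-7)^2=1, (7-11)^2=16, (5-6)^2=1, (8-8)^2=0, (12-12)^2=0, (4-3)^2=1, (2-4)^2=4, (3-9)^2=36, (9-5)^2=16, (10-2)^2=64
sum(d^2) = 320.
Step 3: rho = 1 - 6*320 / (12*(12^2 - 1)) = 1 - 1920/1716 = -0.118881.
Step 4: Under H0, t = rho * sqrt((n-2)/(1-rho^2)) = -0.3786 ~ t(10).
Step 5: Two-sided p-value from the t-distribution with 10 df = 0.712884.
Step 6: alpha = 0.05. fail to reject H0.

rho = -0.1189, p = 0.712884, fail to reject H0 at alpha = 0.05.
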